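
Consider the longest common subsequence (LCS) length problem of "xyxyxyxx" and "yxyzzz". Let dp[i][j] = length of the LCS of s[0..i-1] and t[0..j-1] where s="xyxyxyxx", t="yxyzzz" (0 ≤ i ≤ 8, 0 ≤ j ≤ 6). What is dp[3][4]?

2

   ''  y  x  y  z  z  z
''  0  0  0  0  0  0  0
 x  0  0  1  1  1  1  1
 y  0  1  1  2  2  2  2
 x  0  1  2  2  2  2  2
 y  0  1  2  3  3  3  3
 x  0  1  2  3  3  3  3
 y  0  1  2  3  3  3  3
 x  0  1  2  3  3  3  3
 x  0  1  2  3  3  3  3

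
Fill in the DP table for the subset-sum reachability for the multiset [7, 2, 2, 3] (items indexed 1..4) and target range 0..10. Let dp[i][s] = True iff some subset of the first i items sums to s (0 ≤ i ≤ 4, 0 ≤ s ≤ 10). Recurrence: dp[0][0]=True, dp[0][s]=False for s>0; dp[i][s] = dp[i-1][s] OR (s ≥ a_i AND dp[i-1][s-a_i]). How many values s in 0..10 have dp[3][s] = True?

i\s   0   1   2   3   4   5   6   7   8   9  10
  0   T   F   F   F   F   F   F   F   F   F   F
  1   T   F   F   F   F   F   F   T   F   F   F
  2   T   F   T   F   F   F   F   T   F   T   F
  3   T   F   T   F   T   F   F   T   F   T   F
  4   T   F   T   T   T   T   F   T   F   T   T

5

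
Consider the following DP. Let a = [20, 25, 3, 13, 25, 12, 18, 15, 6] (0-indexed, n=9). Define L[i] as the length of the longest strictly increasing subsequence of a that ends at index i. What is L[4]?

   i    0    1    2    3    4    5    6    7    8
a[i]   20   25    3   13   25   12   18   15    6
L[i]    1    2    1    2    3    2    3    3    2

3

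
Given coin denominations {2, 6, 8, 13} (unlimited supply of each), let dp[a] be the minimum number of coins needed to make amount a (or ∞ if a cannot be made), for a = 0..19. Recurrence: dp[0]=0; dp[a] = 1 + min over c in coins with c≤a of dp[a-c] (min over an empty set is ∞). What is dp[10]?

2

 a  0  1  2  3  4  5  6  7  8  9 10 11 12 13 14 15 16 17 18 19
dp  0  -  1  -  2  -  1  -  1  -  2  -  2  1  2  2  2  3  3  2
(- denotes ∞ / unreachable)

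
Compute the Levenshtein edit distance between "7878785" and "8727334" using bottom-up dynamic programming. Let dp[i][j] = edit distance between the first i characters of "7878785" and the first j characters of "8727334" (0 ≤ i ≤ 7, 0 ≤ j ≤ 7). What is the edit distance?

   ''  8  7  2  7  3  3  4
''  0  1  2  3  4  5  6  7
 7  1  1  1  2  3  4  5  6
 8  2  1  2  2  3  4  5  6
 7  3  2  1  2  2  3  4  5
 8  4  3  2  2  3  3  4  5
 7  5  4  3  3  2  3  4  5
 8  6  5  4  4  3  3  4  5
 5  7  6  5  5  4  4  4  5

5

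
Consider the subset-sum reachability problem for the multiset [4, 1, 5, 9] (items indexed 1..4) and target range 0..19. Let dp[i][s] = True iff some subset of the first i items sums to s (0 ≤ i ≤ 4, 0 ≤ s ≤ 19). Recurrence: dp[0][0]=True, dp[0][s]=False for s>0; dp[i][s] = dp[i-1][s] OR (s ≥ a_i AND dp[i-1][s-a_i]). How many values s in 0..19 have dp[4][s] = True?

12

i\s   0   1   2   3   4   5   6   7   8   9  10  11  12  13  14  15  16  17  18  19
  0   T   F   F   F   F   F   F   F   F   F   F   F   F   F   F   F   F   F   F   F
  1   T   F   F   F   T   F   F   F   F   F   F   F   F   F   F   F   F   F   F   F
  2   T   T   F   F   T   T   F   F   F   F   F   F   F   F   F   F   F   F   F   F
  3   T   T   F   F   T   T   T   F   F   T   T   F   F   F   F   F   F   F   F   F
  4   T   T   F   F   T   T   T   F   F   T   T   F   F   T   T   T   F   F   T   T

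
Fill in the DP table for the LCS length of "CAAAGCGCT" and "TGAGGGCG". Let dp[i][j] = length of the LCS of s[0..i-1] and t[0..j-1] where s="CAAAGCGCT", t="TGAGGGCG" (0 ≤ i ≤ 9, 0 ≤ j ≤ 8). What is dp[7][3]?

1

   ''  T  G  A  G  G  G  C  G
''  0  0  0  0  0  0  0  0  0
 C  0  0  0  0  0  0  0  1  1
 A  0  0  0  1  1  1  1  1  1
 A  0  0  0  1  1  1  1  1  1
 A  0  0  0  1  1  1  1  1  1
 G  0  0  1  1  2  2  2  2  2
 C  0  0  1  1  2  2  2  3  3
 G  0  0  1  1  2  3  3  3  4
 C  0  0  1  1  2  3  3  4  4
 T  0  1  1  1  2  3  3  4  4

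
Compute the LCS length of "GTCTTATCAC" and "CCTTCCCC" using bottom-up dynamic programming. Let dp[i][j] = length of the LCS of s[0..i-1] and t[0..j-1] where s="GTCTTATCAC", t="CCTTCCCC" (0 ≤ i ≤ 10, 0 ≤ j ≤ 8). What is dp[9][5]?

   ''  C  C  T  T  C  C  C  C
''  0  0  0  0  0  0  0  0  0
 G  0  0  0  0  0  0  0  0  0
 T  0  0  0  1  1  1  1  1  1
 C  0  1  1  1  1  2  2  2  2
 T  0  1  1  2  2  2  2  2  2
 T  0  1  1  2  3  3  3  3  3
 A  0  1  1  2  3  3  3  3  3
 T  0  1  1  2  3  3  3  3  3
 C  0  1  2  2  3  4  4  4  4
 A  0  1  2  2  3  4  4  4  4
 C  0  1  2  2  3  4  5  5  5

4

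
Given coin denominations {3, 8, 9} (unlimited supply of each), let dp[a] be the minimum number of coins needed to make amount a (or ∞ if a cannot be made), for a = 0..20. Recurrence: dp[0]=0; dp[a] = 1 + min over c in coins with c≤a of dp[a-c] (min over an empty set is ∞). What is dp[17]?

 a  0  1  2  3  4  5  6  7  8  9 10 11 12 13 14 15 16 17 18 19 20
dp  0  -  -  1  -  -  2  -  1  1  -  2  2  -  3  3  2  2  2  3  3
(- denotes ∞ / unreachable)

2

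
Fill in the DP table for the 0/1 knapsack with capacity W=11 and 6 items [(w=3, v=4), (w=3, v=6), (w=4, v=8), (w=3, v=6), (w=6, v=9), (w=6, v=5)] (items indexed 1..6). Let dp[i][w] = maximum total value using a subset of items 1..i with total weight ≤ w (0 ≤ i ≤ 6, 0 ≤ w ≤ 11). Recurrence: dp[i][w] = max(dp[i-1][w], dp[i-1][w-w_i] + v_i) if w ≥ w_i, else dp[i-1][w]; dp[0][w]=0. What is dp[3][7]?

i\w   0   1   2   3   4   5   6   7   8   9  10  11
  0   0   0   0   0   0   0   0   0   0   0   0   0
  1   0   0   0   4   4   4   4   4   4   4   4   4
  2   0   0   0   6   6   6  10  10  10  10  10  10
  3   0   0   0   6   8   8  10  14  14  14  18  18
  4   0   0   0   6   8   8  12  14  14  16  20  20
  5   0   0   0   6   8   8  12  14  14  16  20  20
  6   0   0   0   6   8   8  12  14  14  16  20  20

14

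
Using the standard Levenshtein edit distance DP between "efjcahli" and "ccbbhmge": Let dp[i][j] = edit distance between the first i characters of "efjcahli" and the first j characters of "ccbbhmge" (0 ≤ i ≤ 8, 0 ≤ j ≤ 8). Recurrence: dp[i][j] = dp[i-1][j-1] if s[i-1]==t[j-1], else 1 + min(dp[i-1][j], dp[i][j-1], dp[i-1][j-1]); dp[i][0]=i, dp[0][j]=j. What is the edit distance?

   ''  c  c  b  b  h  m  g  e
''  0  1  2  3  4  5  6  7  8
 e  1  1  2  3  4  5  6  7  7
 f  2  2  2  3  4  5  6  7  8
 j  3  3  3  3  4  5  6  7  8
 c  4  3  3  4  4  5  6  7  8
 a  5  4  4  4  5  5  6  7  8
 h  6  5  5  5  5  5  6  7  8
 l  7  6  6  6  6  6  6  7  8
 i  8  7  7  7  7  7  7  7  8

8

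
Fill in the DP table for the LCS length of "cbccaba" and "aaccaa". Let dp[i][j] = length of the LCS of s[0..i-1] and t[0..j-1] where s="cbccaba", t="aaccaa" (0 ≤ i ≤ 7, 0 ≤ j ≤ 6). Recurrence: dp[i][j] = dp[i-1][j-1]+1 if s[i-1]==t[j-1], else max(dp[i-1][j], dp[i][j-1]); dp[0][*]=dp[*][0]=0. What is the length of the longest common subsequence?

4

   ''  a  a  c  c  a  a
''  0  0  0  0  0  0  0
 c  0  0  0  1  1  1  1
 b  0  0  0  1  1  1  1
 c  0  0  0  1  2  2  2
 c  0  0  0  1  2  2  2
 a  0  1  1  1  2  3  3
 b  0  1  1  1  2  3  3
 a  0  1  2  2  2  3  4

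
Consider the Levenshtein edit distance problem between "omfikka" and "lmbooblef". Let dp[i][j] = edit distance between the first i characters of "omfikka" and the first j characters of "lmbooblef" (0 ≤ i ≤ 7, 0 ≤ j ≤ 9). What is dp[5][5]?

   ''  l  m  b  o  o  b  l  e  f
''  0  1  2  3  4  5  6  7  8  9
 o  1  1  2  3  3  4  5  6  7  8
 m  2  2  1  2  3  4  5  6  7  8
 f  3  3  2  2  3  4  5  6  7  7
 i  4  4  3  3  3  4  5  6  7  8
 k  5  5  4  4  4  4  5  6  7  8
 k  6  6  5  5  5  5  5  6  7  8
 a  7  7  6  6  6  6  6  6  7  8

4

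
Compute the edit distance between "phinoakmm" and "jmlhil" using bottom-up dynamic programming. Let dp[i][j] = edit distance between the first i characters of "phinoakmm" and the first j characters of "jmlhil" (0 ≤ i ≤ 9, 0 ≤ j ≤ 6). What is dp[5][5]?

5

   ''  j  m  l  h  i  l
''  0  1  2  3  4  5  6
 p  1  1  2  3  4  5  6
 h  2  2  2  3  3  4  5
 i  3  3  3  3  4  3  4
 n  4  4  4  4  4  4  4
 o  5  5  5  5  5  5  5
 a  6  6  6  6  6  6  6
 k  7  7  7  7  7  7  7
 m  8  8  7  8  8  8  8
 m  9  9  8  8  9  9  9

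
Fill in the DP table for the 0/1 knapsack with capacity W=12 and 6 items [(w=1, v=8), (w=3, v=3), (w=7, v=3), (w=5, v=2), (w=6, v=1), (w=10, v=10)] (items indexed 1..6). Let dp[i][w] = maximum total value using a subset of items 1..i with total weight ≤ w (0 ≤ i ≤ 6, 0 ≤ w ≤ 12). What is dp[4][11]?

i\w   0   1   2   3   4   5   6   7   8   9  10  11  12
  0   0   0   0   0   0   0   0   0   0   0   0   0   0
  1   0   8   8   8   8   8   8   8   8   8   8   8   8
  2   0   8   8   8  11  11  11  11  11  11  11  11  11
  3   0   8   8   8  11  11  11  11  11  11  11  14  14
  4   0   8   8   8  11  11  11  11  11  13  13  14  14
  5   0   8   8   8  11  11  11  11  11  13  13  14  14
  6   0   8   8   8  11  11  11  11  11  13  13  18  18

14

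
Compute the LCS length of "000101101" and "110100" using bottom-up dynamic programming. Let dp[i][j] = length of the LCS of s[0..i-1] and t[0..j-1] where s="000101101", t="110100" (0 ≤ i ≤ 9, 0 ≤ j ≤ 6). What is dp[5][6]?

3

   ''  1  1  0  1  0  0
''  0  0  0  0  0  0  0
 0  0  0  0  1  1  1  1
 0  0  0  0  1  1  2  2
 0  0  0  0  1  1  2  3
 1  0  1  1  1  2  2  3
 0  0  1  1  2  2  3  3
 1  0  1  2  2  3  3  3
 1  0  1  2  2  3  3  3
 0  0  1  2  3  3  4  4
 1  0  1  2  3  4  4  4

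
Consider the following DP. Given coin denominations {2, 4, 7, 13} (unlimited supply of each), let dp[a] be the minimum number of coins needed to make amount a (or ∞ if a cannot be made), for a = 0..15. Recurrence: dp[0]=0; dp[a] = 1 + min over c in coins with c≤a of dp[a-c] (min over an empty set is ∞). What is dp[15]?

 a  0  1  2  3  4  5  6  7  8  9 10 11 12 13 14 15
dp  0  -  1  -  1  -  2  1  2  2  3  2  3  1  2  2
(- denotes ∞ / unreachable)

2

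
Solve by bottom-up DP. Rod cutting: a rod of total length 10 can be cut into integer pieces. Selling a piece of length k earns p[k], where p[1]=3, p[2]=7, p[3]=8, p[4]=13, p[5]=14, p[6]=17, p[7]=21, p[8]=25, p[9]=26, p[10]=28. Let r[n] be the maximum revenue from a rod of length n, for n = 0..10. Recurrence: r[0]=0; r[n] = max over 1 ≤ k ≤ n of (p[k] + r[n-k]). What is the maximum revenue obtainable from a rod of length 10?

   n    0    1    2    3    4    5    6    7    8    9   10
r[n]    0    3    7   10   14   17   21   24   28   31   35

35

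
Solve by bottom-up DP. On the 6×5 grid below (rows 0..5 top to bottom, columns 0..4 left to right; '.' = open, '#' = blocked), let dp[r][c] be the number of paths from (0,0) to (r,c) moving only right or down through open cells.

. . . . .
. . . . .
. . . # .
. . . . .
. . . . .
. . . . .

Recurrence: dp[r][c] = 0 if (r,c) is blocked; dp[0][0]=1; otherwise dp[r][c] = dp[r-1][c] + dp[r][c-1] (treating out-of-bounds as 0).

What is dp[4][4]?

r\c   0   1   2   3   4
  0   1   1   1   1   1
  1   1   2   3   4   5
  2   1   3   6   0   5
  3   1   4  10  10  15
  4   1   5  15  25  40
  5   1   6  21  46  86

40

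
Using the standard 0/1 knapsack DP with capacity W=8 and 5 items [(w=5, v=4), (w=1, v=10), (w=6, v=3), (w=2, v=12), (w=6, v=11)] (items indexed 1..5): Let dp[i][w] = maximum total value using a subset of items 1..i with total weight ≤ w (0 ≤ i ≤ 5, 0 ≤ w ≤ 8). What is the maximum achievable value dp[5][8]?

26

i\w   0   1   2   3   4   5   6   7   8
  0   0   0   0   0   0   0   0   0   0
  1   0   0   0   0   0   4   4   4   4
  2   0  10  10  10  10  10  14  14  14
  3   0  10  10  10  10  10  14  14  14
  4   0  10  12  22  22  22  22  22  26
  5   0  10  12  22  22  22  22  22  26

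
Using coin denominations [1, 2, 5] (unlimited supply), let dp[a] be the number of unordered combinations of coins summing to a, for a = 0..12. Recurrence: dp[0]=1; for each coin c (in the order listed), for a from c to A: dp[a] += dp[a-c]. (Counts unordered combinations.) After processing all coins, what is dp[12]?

after  coin     0     1     2     3     4     5     6     7     8     9    10    11    12
          1     1     1     1     1     1     1     1     1     1     1     1     1     1
          2     1     1     2     2     3     3     4     4     5     5     6     6     7
          5     1     1     2     2     3     4     5     6     7     8    10    11    13

13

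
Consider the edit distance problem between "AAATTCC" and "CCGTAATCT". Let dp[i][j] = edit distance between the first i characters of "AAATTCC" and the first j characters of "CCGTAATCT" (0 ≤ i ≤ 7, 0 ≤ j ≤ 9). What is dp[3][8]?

   ''  C  C  G  T  A  A  T  C  T
''  0  1  2  3  4  5  6  7  8  9
 A  1  1  2  3  4  4  5  6  7  8
 A  2  2  2  3  4  4  4  5  6  7
 A  3  3  3  3  4  4  4  5  6  7
 T  4  4  4  4  3  4  5  4  5  6
 T  5  5  5  5  4  4  5  5  5  5
 C  6  5  5  6  5  5  5  6  5  6
 C  7  6  5  6  6  6  6  6  6  6

6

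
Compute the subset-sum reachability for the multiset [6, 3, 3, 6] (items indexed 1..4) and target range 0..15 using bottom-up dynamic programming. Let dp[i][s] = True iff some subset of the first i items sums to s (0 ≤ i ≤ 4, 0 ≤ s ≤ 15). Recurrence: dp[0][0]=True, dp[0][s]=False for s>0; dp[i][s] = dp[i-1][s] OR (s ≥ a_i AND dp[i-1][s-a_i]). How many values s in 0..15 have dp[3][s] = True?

5

i\s   0   1   2   3   4   5   6   7   8   9  10  11  12  13  14  15
  0   T   F   F   F   F   F   F   F   F   F   F   F   F   F   F   F
  1   T   F   F   F   F   F   T   F   F   F   F   F   F   F   F   F
  2   T   F   F   T   F   F   T   F   F   T   F   F   F   F   F   F
  3   T   F   F   T   F   F   T   F   F   T   F   F   T   F   F   F
  4   T   F   F   T   F   F   T   F   F   T   F   F   T   F   F   T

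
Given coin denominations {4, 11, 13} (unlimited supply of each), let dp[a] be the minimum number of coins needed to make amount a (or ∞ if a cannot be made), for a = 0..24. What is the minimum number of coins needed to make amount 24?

2

 a  0  1  2  3  4  5  6  7  8  9 10 11 12 13 14 15 16 17 18 19 20 21 22 23 24
dp  0  -  -  -  1  -  -  -  2  -  -  1  3  1  -  2  4  2  -  3  5  3  2  4  2
(- denotes ∞ / unreachable)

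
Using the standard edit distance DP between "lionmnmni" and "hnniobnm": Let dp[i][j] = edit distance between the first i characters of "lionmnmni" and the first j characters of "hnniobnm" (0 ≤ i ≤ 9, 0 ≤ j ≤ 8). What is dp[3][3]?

3

   ''  h  n  n  i  o  b  n  m
''  0  1  2  3  4  5  6  7  8
 l  1  1  2  3  4  5  6  7  8
 i  2  2  2  3  3  4  5  6  7
 o  3  3  3  3  4  3  4  5  6
 n  4  4  3  3  4  4  4  4  5
 m  5  5  4  4  4  5  5  5  4
 n  6  6  5  4  5  5  6  5  5
 m  7  7  6  5  5  6  6  6  5
 n  8  8  7  6  6  6  7  6  6
 i  9  9  8  7  6  7  7  7  7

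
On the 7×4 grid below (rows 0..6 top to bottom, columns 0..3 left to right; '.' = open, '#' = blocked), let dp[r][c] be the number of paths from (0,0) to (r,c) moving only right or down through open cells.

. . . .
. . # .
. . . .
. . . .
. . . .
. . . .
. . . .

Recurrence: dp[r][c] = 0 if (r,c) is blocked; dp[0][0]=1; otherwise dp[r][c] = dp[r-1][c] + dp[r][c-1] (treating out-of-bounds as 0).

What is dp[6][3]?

66

r\c   0   1   2   3
  0   1   1   1   1
  1   1   2   0   1
  2   1   3   3   4
  3   1   4   7  11
  4   1   5  12  23
  5   1   6  18  41
  6   1   7  25  66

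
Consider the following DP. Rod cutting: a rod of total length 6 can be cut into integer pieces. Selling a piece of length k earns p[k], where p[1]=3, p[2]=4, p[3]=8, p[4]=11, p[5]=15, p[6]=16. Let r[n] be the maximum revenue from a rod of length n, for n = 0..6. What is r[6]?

   n    0    1    2    3    4    5    6
r[n]    0    3    6    9   12   15   18

18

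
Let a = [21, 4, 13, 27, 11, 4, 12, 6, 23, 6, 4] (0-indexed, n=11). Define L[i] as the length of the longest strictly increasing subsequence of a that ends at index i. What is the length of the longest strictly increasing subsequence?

4

   i    0    1    2    3    4    5    6    7    8    9   10
a[i]   21    4   13   27   11    4   12    6   23    6    4
L[i]    1    1    2    3    2    1    3    2    4    2    1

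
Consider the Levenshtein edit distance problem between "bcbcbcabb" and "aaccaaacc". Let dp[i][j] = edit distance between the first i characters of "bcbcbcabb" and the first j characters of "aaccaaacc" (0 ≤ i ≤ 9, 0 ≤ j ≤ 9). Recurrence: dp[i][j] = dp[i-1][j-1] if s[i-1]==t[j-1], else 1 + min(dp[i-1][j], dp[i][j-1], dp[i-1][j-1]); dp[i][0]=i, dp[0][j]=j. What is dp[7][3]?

6

   ''  a  a  c  c  a  a  a  c  c
''  0  1  2  3  4  5  6  7  8  9
 b  1  1  2  3  4  5  6  7  8  9
 c  2  2  2  2  3  4  5  6  7  8
 b  3  3  3  3  3  4  5  6  7  8
 c  4  4  4  3  3  4  5  6  6  7
 b  5  5  5  4  4  4  5  6  7  7
 c  6  6  6  5  4  5  5  6  6  7
 a  7  6  6  6  5  4  5  5  6  7
 b  8  7  7  7  6  5  5  6  6  7
 b  9  8  8  8  7  6  6  6  7  7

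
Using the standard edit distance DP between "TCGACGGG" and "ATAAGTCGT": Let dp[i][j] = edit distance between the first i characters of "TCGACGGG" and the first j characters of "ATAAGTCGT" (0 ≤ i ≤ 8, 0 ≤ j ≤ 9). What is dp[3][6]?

   ''  A  T  A  A  G  T  C  G  T
''  0  1  2  3  4  5  6  7  8  9
 T  1  1  1  2  3  4  5  6  7  8
 C  2  2  2  2  3  4  5  5  6  7
 G  3  3  3  3  3  3  4  5  5  6
 A  4  3  4  3  3  4  4  5  6  6
 C  5  4  4  4  4  4  5  4  5  6
 G  6  5  5  5  5  4  5  5  4  5
 G  7  6  6  6  6  5  5  6  5  5
 G  8  7  7  7  7  6  6  6  6  6

4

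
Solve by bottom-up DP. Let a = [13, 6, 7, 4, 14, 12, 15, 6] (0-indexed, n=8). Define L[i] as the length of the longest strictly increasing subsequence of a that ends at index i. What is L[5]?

   i    0    1    2    3    4    5    6    7
a[i]   13    6    7    4   14   12   15    6
L[i]    1    1    2    1    3    3    4    2

3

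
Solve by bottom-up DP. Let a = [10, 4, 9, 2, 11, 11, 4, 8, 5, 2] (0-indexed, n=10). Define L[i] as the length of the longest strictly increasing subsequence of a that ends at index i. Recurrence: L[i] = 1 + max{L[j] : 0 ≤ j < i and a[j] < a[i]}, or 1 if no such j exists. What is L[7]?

3

   i    0    1    2    3    4    5    6    7    8    9
a[i]   10    4    9    2   11   11    4    8    5    2
L[i]    1    1    2    1    3    3    2    3    3    1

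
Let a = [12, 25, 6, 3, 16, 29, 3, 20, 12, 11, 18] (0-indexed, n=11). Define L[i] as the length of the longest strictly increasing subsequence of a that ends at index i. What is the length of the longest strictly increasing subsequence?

   i    0    1    2    3    4    5    6    7    8    9   10
a[i]   12   25    6    3   16   29    3   20   12   11   18
L[i]    1    2    1    1    2    3    1    3    2    2    3

3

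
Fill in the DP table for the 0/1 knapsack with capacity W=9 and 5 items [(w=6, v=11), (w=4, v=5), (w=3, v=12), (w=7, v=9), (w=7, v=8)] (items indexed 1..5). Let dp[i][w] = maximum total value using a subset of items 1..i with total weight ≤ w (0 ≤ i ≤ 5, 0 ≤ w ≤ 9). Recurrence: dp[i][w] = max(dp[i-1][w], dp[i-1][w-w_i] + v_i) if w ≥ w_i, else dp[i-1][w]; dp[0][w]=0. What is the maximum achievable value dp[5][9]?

23

i\w   0   1   2   3   4   5   6   7   8   9
  0   0   0   0   0   0   0   0   0   0   0
  1   0   0   0   0   0   0  11  11  11  11
  2   0   0   0   0   5   5  11  11  11  11
  3   0   0   0  12  12  12  12  17  17  23
  4   0   0   0  12  12  12  12  17  17  23
  5   0   0   0  12  12  12  12  17  17  23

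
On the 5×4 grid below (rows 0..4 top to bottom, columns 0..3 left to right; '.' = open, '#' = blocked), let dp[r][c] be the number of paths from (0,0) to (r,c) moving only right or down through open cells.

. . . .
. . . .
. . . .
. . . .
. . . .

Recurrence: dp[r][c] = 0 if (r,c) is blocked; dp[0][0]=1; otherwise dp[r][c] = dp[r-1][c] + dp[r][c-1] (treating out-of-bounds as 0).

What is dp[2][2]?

r\c   0   1   2   3
  0   1   1   1   1
  1   1   2   3   4
  2   1   3   6  10
  3   1   4  10  20
  4   1   5  15  35

6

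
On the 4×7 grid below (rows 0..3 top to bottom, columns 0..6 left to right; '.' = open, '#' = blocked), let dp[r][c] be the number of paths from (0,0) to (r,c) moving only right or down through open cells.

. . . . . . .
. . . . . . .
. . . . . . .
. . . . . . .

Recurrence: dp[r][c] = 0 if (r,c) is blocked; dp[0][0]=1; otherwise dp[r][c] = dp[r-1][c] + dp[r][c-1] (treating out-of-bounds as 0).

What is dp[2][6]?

r\c   0   1   2   3   4   5   6
  0   1   1   1   1   1   1   1
  1   1   2   3   4   5   6   7
  2   1   3   6  10  15  21  28
  3   1   4  10  20  35  56  84

28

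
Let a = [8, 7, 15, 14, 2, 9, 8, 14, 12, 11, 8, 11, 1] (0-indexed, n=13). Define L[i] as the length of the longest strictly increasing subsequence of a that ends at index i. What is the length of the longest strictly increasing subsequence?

3

   i    0    1    2    3    4    5    6    7    8    9   10   11   12
a[i]    8    7   15   14    2    9    8   14   12   11    8   11    1
L[i]    1    1    2    2    1    2    2    3    3    3    2    3    1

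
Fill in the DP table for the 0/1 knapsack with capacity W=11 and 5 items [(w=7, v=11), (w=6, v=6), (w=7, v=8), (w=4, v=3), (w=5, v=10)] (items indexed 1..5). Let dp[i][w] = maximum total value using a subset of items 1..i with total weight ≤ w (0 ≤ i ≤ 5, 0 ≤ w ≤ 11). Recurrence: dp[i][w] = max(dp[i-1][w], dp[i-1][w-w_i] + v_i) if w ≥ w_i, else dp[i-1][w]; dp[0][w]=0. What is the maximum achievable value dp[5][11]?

16

i\w   0   1   2   3   4   5   6   7   8   9  10  11
  0   0   0   0   0   0   0   0   0   0   0   0   0
  1   0   0   0   0   0   0   0  11  11  11  11  11
  2   0   0   0   0   0   0   6  11  11  11  11  11
  3   0   0   0   0   0   0   6  11  11  11  11  11
  4   0   0   0   0   3   3   6  11  11  11  11  14
  5   0   0   0   0   3  10  10  11  11  13  13  16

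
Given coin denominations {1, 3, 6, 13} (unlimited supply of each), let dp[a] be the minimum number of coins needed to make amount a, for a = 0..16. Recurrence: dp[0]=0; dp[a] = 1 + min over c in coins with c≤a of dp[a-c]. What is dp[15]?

3

 a  0  1  2  3  4  5  6  7  8  9 10 11 12 13 14 15 16
dp  0  1  2  1  2  3  1  2  3  2  3  4  2  1  2  3  2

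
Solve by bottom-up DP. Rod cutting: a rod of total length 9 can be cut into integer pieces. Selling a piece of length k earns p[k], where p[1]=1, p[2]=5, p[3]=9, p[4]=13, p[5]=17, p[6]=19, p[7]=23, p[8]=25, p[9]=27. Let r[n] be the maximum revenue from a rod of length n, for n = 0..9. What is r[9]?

   n    0    1    2    3    4    5    6    7    8    9
r[n]    0    1    5    9   13   17   19   23   26   30

30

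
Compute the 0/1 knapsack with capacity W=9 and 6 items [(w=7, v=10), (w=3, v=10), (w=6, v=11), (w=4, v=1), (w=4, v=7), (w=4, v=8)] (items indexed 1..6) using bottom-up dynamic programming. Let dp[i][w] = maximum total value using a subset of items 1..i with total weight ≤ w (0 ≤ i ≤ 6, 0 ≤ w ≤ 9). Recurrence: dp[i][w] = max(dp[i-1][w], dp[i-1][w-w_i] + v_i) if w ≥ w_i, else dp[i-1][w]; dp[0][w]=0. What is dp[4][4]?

10

i\w   0   1   2   3   4   5   6   7   8   9
  0   0   0   0   0   0   0   0   0   0   0
  1   0   0   0   0   0   0   0  10  10  10
  2   0   0   0  10  10  10  10  10  10  10
  3   0   0   0  10  10  10  11  11  11  21
  4   0   0   0  10  10  10  11  11  11  21
  5   0   0   0  10  10  10  11  17  17  21
  6   0   0   0  10  10  10  11  18  18  21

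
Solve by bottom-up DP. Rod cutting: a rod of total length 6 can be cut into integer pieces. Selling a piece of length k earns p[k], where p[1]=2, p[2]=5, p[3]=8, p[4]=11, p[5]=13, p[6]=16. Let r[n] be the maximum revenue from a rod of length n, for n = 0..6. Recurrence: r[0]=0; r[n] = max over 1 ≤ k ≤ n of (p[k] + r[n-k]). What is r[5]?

   n    0    1    2    3    4    5    6
r[n]    0    2    5    8   11   13   16

13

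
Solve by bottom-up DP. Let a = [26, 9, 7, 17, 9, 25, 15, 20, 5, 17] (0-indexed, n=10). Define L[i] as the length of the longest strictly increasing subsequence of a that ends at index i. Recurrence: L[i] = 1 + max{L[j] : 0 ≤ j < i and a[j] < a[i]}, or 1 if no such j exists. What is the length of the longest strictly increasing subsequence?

4

   i    0    1    2    3    4    5    6    7    8    9
a[i]   26    9    7   17    9   25   15   20    5   17
L[i]    1    1    1    2    2    3    3    4    1    4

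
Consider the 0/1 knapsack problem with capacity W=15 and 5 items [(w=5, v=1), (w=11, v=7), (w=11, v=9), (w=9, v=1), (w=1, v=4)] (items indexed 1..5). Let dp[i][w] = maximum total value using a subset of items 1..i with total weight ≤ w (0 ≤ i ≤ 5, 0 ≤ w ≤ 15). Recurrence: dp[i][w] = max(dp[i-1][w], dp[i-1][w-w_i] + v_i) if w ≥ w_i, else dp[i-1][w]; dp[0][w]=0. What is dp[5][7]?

5

i\w   0   1   2   3   4   5   6   7   8   9  10  11  12  13  14  15
  0   0   0   0   0   0   0   0   0   0   0   0   0   0   0   0   0
  1   0   0   0   0   0   1   1   1   1   1   1   1   1   1   1   1
  2   0   0   0   0   0   1   1   1   1   1   1   7   7   7   7   7
  3   0   0   0   0   0   1   1   1   1   1   1   9   9   9   9   9
  4   0   0   0   0   0   1   1   1   1   1   1   9   9   9   9   9
  5   0   4   4   4   4   4   5   5   5   5   5   9  13  13  13  13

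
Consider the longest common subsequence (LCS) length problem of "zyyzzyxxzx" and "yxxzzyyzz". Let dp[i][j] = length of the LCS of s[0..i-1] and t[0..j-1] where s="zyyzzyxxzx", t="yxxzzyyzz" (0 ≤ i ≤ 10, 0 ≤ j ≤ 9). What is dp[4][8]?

4

   ''  y  x  x  z  z  y  y  z  z
''  0  0  0  0  0  0  0  0  0  0
 z  0  0  0  0  1  1  1  1  1  1
 y  0  1  1  1  1  1  2  2  2  2
 y  0  1  1  1  1  1  2  3  3  3
 z  0  1  1  1  2  2  2  3  4  4
 z  0  1  1  1  2  3  3  3  4  5
 y  0  1  1  1  2  3  4  4  4  5
 x  0  1  2  2  2  3  4  4  4  5
 x  0  1  2  3  3  3  4  4  4  5
 z  0  1  2  3  4  4  4  4  5  5
 x  0  1  2  3  4  4  4  4  5  5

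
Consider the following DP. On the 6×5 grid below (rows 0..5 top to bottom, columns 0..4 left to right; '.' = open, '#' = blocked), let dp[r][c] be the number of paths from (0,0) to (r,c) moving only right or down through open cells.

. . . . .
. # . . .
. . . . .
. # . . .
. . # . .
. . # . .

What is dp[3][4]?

r\c   0   1   2   3   4
  0   1   1   1   1   1
  1   1   0   1   2   3
  2   1   1   2   4   7
  3   1   0   2   6  13
  4   1   1   0   6  19
  5   1   2   0   6  25

13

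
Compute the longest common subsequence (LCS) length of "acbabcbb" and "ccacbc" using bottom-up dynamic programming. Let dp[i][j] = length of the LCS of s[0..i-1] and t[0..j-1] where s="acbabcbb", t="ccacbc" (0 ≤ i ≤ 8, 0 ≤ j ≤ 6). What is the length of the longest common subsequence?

   ''  c  c  a  c  b  c
''  0  0  0  0  0  0  0
 a  0  0  0  1  1  1  1
 c  0  1  1  1  2  2  2
 b  0  1  1  1  2  3  3
 a  0  1  1  2  2  3  3
 b  0  1  1  2  2  3  3
 c  0  1  2  2  3  3  4
 b  0  1  2  2  3  4  4
 b  0  1  2  2  3  4  4

4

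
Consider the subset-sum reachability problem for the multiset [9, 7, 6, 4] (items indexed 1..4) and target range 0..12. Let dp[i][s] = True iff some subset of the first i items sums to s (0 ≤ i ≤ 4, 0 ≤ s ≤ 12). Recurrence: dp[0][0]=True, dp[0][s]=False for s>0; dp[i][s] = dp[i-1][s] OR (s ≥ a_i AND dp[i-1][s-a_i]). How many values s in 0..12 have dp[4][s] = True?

i\s   0   1   2   3   4   5   6   7   8   9  10  11  12
  0   T   F   F   F   F   F   F   F   F   F   F   F   F
  1   T   F   F   F   F   F   F   F   F   T   F   F   F
  2   T   F   F   F   F   F   F   T   F   T   F   F   F
  3   T   F   F   F   F   F   T   T   F   T   F   F   F
  4   T   F   F   F   T   F   T   T   F   T   T   T   F

7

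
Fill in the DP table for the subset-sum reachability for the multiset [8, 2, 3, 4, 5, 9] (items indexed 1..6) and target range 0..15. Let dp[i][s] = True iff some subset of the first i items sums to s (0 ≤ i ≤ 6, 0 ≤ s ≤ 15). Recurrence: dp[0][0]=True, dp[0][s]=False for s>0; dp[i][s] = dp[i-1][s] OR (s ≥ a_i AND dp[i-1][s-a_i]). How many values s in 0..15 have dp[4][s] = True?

i\s   0   1   2   3   4   5   6   7   8   9  10  11  12  13  14  15
  0   T   F   F   F   F   F   F   F   F   F   F   F   F   F   F   F
  1   T   F   F   F   F   F   F   F   T   F   F   F   F   F   F   F
  2   T   F   T   F   F   F   F   F   T   F   T   F   F   F   F   F
  3   T   F   T   T   F   T   F   F   T   F   T   T   F   T   F   F
  4   T   F   T   T   T   T   T   T   T   T   T   T   T   T   T   T
  5   T   F   T   T   T   T   T   T   T   T   T   T   T   T   T   T
  6   T   F   T   T   T   T   T   T   T   T   T   T   T   T   T   T

15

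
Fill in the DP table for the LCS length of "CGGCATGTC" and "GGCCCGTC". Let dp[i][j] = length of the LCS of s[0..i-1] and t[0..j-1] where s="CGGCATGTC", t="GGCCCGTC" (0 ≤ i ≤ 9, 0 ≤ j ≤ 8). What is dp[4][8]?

3

   ''  G  G  C  C  C  G  T  C
''  0  0  0  0  0  0  0  0  0
 C  0  0  0  1  1  1  1  1  1
 G  0  1  1  1  1  1  2  2  2
 G  0  1  2  2  2  2  2  2  2
 C  0  1  2  3  3  3  3  3  3
 A  0  1  2  3  3  3  3  3  3
 T  0  1  2  3  3  3  3  4  4
 G  0  1  2  3  3  3  4  4  4
 T  0  1  2  3  3  3  4  5  5
 C  0  1  2  3  4  4  4  5  6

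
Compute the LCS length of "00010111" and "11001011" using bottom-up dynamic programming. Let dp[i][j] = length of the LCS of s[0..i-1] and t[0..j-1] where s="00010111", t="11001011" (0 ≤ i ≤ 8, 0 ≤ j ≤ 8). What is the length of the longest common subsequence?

   ''  1  1  0  0  1  0  1  1
''  0  0  0  0  0  0  0  0  0
 0  0  0  0  1  1  1  1  1  1
 0  0  0  0  1  2  2  2  2  2
 0  0  0  0  1  2  2  3  3  3
 1  0  1  1  1  2  3  3  4  4
 0  0  1  1  2  2  3  4  4  4
 1  0  1  2  2  2  3  4  5  5
 1  0  1  2  2  2  3  4  5  6
 1  0  1  2  2  2  3  4  5  6

6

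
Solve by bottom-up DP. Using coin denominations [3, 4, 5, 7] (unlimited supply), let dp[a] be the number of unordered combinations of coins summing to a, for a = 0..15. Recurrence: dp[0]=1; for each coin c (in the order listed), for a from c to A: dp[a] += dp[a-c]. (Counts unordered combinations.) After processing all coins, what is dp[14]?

after  coin     0     1     2     3     4     5     6     7     8     9    10    11    12    13    14    15
          3     1     0     0     1     0     0     1     0     0     1     0     0     1     0     0     1
          4     1     0     0     1     1     0     1     1     1     1     1     1     2     1     1     2
          5     1     0     0     1     1     1     1     1     2     2     2     2     3     3     3     4
          7     1     0     0     1     1     1     1     2     2     2     3     3     4     4     5     6

5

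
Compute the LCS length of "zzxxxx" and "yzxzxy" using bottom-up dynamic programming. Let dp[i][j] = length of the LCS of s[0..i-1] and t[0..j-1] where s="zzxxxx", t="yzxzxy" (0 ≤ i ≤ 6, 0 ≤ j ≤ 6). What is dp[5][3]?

   ''  y  z  x  z  x  y
''  0  0  0  0  0  0  0
 z  0  0  1  1  1  1  1
 z  0  0  1  1  2  2  2
 x  0  0  1  2  2  3  3
 x  0  0  1  2  2  3  3
 x  0  0  1  2  2  3  3
 x  0  0  1  2  2  3  3

2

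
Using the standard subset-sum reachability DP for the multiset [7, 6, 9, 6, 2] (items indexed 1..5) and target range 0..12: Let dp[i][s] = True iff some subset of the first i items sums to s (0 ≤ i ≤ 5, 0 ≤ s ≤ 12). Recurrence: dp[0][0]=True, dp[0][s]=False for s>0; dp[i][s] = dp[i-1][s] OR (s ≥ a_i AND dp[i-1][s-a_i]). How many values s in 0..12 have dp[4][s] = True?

i\s   0   1   2   3   4   5   6   7   8   9  10  11  12
  0   T   F   F   F   F   F   F   F   F   F   F   F   F
  1   T   F   F   F   F   F   F   T   F   F   F   F   F
  2   T   F   F   F   F   F   T   T   F   F   F   F   F
  3   T   F   F   F   F   F   T   T   F   T   F   F   F
  4   T   F   F   F   F   F   T   T   F   T   F   F   T
  5   T   F   T   F   F   F   T   T   T   T   F   T   T

5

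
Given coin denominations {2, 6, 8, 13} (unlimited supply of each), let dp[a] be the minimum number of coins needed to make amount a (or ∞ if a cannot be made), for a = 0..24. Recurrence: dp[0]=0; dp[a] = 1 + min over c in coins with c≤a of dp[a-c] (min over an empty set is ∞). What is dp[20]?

3

 a  0  1  2  3  4  5  6  7  8  9 10 11 12 13 14 15 16 17 18 19 20 21 22 23 24
dp  0  -  1  -  2  -  1  -  1  -  2  -  2  1  2  2  2  3  3  2  3  2  3  3  3
(- denotes ∞ / unreachable)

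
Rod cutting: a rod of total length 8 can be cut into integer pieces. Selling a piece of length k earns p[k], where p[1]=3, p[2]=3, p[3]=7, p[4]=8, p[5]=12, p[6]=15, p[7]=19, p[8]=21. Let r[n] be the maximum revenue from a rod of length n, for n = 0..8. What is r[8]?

   n    0    1    2    3    4    5    6    7    8
r[n]    0    3    6    9   12   15   18   21   24

24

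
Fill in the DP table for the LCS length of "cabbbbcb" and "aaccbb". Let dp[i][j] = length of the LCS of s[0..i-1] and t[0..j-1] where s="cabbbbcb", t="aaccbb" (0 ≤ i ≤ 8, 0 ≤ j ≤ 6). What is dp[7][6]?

3

   ''  a  a  c  c  b  b
''  0  0  0  0  0  0  0
 c  0  0  0  1  1  1  1
 a  0  1  1  1  1  1  1
 b  0  1  1  1  1  2  2
 b  0  1  1  1  1  2  3
 b  0  1  1  1  1  2  3
 b  0  1  1  1  1  2  3
 c  0  1  1  2  2  2  3
 b  0  1  1  2  2  3  3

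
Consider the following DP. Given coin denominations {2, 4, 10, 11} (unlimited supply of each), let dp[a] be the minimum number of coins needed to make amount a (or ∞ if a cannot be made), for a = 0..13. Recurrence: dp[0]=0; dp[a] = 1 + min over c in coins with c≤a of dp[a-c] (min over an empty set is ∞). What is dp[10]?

1

 a  0  1  2  3  4  5  6  7  8  9 10 11 12 13
dp  0  -  1  -  1  -  2  -  2  -  1  1  2  2
(- denotes ∞ / unreachable)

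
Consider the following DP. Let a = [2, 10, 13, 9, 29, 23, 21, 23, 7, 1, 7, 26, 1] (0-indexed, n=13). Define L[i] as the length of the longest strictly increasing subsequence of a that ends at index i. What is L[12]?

   i    0    1    2    3    4    5    6    7    8    9   10   11   12
a[i]    2   10   13    9   29   23   21   23    7    1    7   26    1
L[i]    1    2    3    2    4    4    4    5    2    1    2    6    1

1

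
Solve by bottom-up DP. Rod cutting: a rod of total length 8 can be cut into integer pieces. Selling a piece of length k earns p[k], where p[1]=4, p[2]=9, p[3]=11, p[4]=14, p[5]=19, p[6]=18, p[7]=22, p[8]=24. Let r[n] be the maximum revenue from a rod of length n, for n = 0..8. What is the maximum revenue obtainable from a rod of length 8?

36

   n    0    1    2    3    4    5    6    7    8
r[n]    0    4    9   13   18   22   27   31   36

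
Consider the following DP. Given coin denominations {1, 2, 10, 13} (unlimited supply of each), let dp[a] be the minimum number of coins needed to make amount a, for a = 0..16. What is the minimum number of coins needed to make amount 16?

 a  0  1  2  3  4  5  6  7  8  9 10 11 12 13 14 15 16
dp  0  1  1  2  2  3  3  4  4  5  1  2  2  1  2  2  3

3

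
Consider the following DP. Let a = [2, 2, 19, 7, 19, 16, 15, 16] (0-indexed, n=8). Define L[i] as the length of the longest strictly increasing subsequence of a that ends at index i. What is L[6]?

   i    0    1    2    3    4    5    6    7
a[i]    2    2   19    7   19   16   15   16
L[i]    1    1    2    2    3    3    3    4

3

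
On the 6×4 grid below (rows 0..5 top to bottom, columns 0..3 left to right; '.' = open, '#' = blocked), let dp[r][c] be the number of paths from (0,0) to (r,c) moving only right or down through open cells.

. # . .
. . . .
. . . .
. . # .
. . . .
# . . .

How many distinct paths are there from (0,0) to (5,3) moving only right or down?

16

r\c   0   1   2   3
  0   1   0   0   0
  1   1   1   1   1
  2   1   2   3   4
  3   1   3   0   4
  4   1   4   4   8
  5   0   4   8  16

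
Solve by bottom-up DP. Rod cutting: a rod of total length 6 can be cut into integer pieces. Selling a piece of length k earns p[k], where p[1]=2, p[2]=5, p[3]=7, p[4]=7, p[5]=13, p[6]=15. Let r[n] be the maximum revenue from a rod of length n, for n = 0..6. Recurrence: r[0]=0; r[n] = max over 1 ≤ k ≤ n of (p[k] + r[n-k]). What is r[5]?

   n    0    1    2    3    4    5    6
r[n]    0    2    5    7   10   13   15

13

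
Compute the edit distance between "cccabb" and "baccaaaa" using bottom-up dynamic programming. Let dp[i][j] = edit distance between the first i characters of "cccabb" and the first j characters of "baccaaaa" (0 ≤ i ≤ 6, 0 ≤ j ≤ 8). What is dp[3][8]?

6

   ''  b  a  c  c  a  a  a  a
''  0  1  2  3  4  5  6  7  8
 c  1  1  2  2  3  4  5  6  7
 c  2  2  2  2  2  3  4  5  6
 c  3  3  3  2  2  3  4  5  6
 a  4  4  3  3  3  2  3  4  5
 b  5  4  4  4  4  3  3  4  5
 b  6  5  5  5  5  4  4  4  5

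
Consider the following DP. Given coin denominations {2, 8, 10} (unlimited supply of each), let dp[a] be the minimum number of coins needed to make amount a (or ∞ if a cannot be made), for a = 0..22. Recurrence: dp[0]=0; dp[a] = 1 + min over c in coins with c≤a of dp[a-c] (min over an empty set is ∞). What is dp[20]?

2

 a  0  1  2  3  4  5  6  7  8  9 10 11 12 13 14 15 16 17 18 19 20 21 22
dp  0  -  1  -  2  -  3  -  1  -  1  -  2  -  3  -  2  -  2  -  2  -  3
(- denotes ∞ / unreachable)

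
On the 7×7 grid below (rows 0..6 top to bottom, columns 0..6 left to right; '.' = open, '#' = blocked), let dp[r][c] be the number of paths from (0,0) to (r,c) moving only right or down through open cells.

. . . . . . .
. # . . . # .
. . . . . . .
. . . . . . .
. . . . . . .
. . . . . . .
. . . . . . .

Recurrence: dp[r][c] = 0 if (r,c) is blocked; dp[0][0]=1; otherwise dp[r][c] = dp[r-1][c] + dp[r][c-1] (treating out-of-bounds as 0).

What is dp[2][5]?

r\c   0   1   2   3   4   5   6
  0   1   1   1   1   1   1   1
  1   1   0   1   2   3   0   1
  2   1   1   2   4   7   7   8
  3   1   2   4   8  15  22  30
  4   1   3   7  15  30  52  82
  5   1   4  11  26  56 108 190
  6   1   5  16  42  98 206 396

7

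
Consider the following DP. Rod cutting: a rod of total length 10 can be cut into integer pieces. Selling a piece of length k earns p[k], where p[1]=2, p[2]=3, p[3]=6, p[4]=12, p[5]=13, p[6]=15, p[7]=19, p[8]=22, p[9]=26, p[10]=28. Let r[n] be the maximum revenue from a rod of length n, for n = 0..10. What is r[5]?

14

   n    0    1    2    3    4    5    6    7    8    9   10
r[n]    0    2    4    6   12   14   16   19   24   26   28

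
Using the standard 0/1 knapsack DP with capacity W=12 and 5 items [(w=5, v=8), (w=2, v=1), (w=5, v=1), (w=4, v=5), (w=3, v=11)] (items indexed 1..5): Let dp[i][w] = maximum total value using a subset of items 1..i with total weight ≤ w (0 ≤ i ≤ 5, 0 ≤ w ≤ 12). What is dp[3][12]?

i\w   0   1   2   3   4   5   6   7   8   9  10  11  12
  0   0   0   0   0   0   0   0   0   0   0   0   0   0
  1   0   0   0   0   0   8   8   8   8   8   8   8   8
  2   0   0   1   1   1   8   8   9   9   9   9   9   9
  3   0   0   1   1   1   8   8   9   9   9   9   9  10
  4   0   0   1   1   5   8   8   9   9  13  13  14  14
  5   0   0   1  11  11  12  12  16  19  19  20  20  24

10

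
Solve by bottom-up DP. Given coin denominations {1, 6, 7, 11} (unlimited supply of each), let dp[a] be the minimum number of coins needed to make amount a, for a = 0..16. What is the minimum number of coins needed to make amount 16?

4

 a  0  1  2  3  4  5  6  7  8  9 10 11 12 13 14 15 16
dp  0  1  2  3  4  5  1  1  2  3  4  1  2  2  2  3  4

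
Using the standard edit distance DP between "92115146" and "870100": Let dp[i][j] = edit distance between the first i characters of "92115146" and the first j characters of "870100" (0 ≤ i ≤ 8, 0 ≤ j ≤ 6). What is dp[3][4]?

3

   ''  8  7  0  1  0  0
''  0  1  2  3  4  5  6
 9  1  1  2  3  4  5  6
 2  2  2  2  3  4  5  6
 1  3  3  3  3  3  4  5
 1  4  4  4  4  3  4  5
 5  5  5  5  5  4  4  5
 1  6  6  6  6  5  5  5
 4  7  7  7  7  6  6  6
 6  8  8  8  8  7  7  7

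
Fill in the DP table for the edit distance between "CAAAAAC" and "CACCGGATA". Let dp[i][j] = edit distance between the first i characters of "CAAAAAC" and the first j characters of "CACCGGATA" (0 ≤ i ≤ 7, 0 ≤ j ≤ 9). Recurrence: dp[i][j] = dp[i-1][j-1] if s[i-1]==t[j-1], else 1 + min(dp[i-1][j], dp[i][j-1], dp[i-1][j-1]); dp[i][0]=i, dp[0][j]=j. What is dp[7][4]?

4

   ''  C  A  C  C  G  G  A  T  A
''  0  1  2  3  4  5  6  7  8  9
 C  1  0  1  2  3  4  5  6  7  8
 A  2  1  0  1  2  3  4  5  6  7
 A  3  2  1  1  2  3  4  4  5  6
 A  4  3  2  2  2  3  4  4  5  5
 A  5  4  3  3  3  3  4  4  5  5
 A  6  5  4  4  4  4  4  4  5  5
 C  7  6  5  4  4  5  5  5  5  6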